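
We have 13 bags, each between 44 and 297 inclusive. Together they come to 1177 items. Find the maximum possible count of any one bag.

297

To make one bag as large as possible, make the other 12 as small as possible.
The other 12 contribute at least 12 × 44 = 528, leaving at most 1177 − 528 = 649.
But each bag is capped at 297, so the maximum is 297.
Achievable: one at 297 and the other 12 totalling 880, which fits since 12 × 44 ≤ 880 ≤ 12 × 297.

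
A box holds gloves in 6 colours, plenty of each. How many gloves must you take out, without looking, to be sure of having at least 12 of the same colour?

In the worst case you draw 11 of each of the 6 colours: 6 × 11 = 66.
One more forces 12 of some colour, so 66 + 1 = 67.

67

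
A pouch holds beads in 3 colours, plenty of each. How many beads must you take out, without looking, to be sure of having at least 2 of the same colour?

4

In the worst case you draw 1 of each of the 3 colours: 3 × 1 = 3.
One more forces 2 of some colour, so 3 + 1 = 4.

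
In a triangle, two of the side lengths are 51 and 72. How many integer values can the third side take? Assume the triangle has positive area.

101

The triangle inequality gives |51 − 72| < c < 51 + 72, i.e. 21 < c < 123.
So c can be any integer from 22 to 122: 101 values.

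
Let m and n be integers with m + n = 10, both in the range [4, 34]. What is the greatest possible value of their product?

With m + n fixed, mn peaks when the two are closest together.
Taking m = 5 and n = 5 (both in [4, 34]) gives mn = 25.

25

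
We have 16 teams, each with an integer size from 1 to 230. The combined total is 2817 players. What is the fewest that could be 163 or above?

4

If only k of them are at least 163, the other 16 − k are at most 162, so the total is at most k·230 + (16 − k)·162.
This must reach 2817, so k·230 + (16 − k)·162 ≥ 2817, giving k ≥ 4.
Exactly 4 works: 4 values at 230 and 12 at 162 total 2864; lower one of the high values by 47 (still ≥ 163) to hit 2817.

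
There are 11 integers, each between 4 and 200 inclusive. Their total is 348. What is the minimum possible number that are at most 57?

Each value above 57 is at least 58, contributing at least 58 − 4 = 54 above the floor 4.
The sum exceeds the floor total 44 by 304, so at most ⌊304/54⌋ = 5 exceed 57, and at least 6 are ≤ 57.
Exactly 6 works: 6 values at 4 and 5 at 58 total 314; raise one of the low values by 34 (still ≤ 57) to hit 348.

6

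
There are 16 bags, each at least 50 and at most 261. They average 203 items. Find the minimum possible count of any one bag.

50

To make one bag as small as possible, make the other 15 as large as possible.
The total is 16 × 203 = 3248.
The other 15 can take up 15 × 261 = 3915 ≥ 3248 − 50, so one bag can sit at its floor of 50.
Achievable: one at 50 and the other 15 totalling 3198, which fits since 15 × 50 ≤ 3198 ≤ 15 × 261.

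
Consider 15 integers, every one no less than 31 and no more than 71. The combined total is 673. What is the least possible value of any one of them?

31

To make one integer as small as possible, make the other 14 as large as possible.
The other 14 can take up 14 × 71 = 994 ≥ 673 − 31, so one integer can sit at its floor of 31.
Achievable: one at 31 and the other 14 totalling 642, which fits since 14 × 31 ≤ 642 ≤ 14 × 71.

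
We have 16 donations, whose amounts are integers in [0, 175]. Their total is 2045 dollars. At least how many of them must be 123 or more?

2

If only k of them are at least 123, the other 16 − k are at most 122, so the total is at most k·175 + (16 − k)·122.
This must reach 2045, so k·175 + (16 − k)·122 ≥ 2045, giving k ≥ 2.
Exactly 2 works: 2 values at 175 and 14 at 122 total 2058; lower one of the high values by 13 (still ≥ 123) to hit 2045.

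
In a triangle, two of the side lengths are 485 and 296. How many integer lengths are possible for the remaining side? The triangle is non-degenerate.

591

The triangle inequality gives |485 − 296| < c < 485 + 296, i.e. 189 < c < 781.
So c can be any integer from 190 to 780: 591 values.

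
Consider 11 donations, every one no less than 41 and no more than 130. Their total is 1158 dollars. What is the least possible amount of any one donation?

Minimizing one value means maximizing the remaining 10.
The other 10 can take up 10 × 130 = 1300 ≥ 1158 − 41, so one donation can sit at its floor of 41.
Achievable: one at 41 and the other 10 totalling 1117, which fits since 10 × 41 ≤ 1117 ≤ 10 × 130.

41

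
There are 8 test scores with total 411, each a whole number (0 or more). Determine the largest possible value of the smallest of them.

If every one of the 8 were at least 52, the total would be at least 8 × 52 = 416 > 411.
Taking 5 copies of 51 and 3 copies of 52 gives exactly 411, so 51 is attained.

51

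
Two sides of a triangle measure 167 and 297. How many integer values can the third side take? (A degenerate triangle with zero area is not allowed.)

333

The triangle inequality gives |167 − 297| < c < 167 + 297, i.e. 130 < c < 464.
So c can be any integer from 131 to 463: 333 values.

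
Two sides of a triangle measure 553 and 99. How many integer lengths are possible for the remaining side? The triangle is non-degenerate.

The triangle inequality gives |553 − 99| < c < 553 + 99, i.e. 454 < c < 652.
So c can be any integer from 455 to 651: 197 values.

197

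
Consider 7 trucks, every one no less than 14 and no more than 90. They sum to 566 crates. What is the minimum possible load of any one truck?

26

Minimizing one value means maximizing the remaining 6.
The other 6 contribute at most 6 × 90 = 540, leaving at least 566 − 540 = 26.
Since 26 ≥ 14, this is achievable: one at 26 and 6 at 90.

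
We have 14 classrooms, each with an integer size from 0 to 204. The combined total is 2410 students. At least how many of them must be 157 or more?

5

Each value short of 157 is at most 156, costing at least 204 − 156 = 48 against the maximum total of 2856.
We can afford to lose at most 2856 − 2410 = 446, so at most ⌊446/48⌋ = 9 fall short, and at least 5 are ≥ 157.
Exactly 5 works: 5 values at 204 and 9 at 156 total 2424; lower one of the high values by 14 (still ≥ 157) to hit 2410.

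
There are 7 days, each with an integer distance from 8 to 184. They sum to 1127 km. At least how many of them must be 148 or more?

3

If only k of them are at least 148, the other 7 − k are at most 147, so the total is at most k·184 + (7 − k)·147.
This must reach 1127, so k·184 + (7 − k)·147 ≥ 1127, giving k ≥ 3.
Exactly 3 works: 3 values at 184 and 4 at 147 total 1140; lower one of the high values by 13 (still ≥ 148) to hit 1127.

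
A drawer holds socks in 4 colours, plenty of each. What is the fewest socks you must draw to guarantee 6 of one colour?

You could draw 5 of every colour without reaching 6 of any — 20 in all.
One more forces 6 of some colour, so 20 + 1 = 21.

21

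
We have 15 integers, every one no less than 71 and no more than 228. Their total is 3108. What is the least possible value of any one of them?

71

Minimizing one value means maximizing the remaining 14.
The other 14 can take up 14 × 228 = 3192 ≥ 3108 − 71, so one integer can sit at its floor of 71.
Achievable: one at 71 and the other 14 totalling 3037, which fits since 14 × 71 ≤ 3037 ≤ 14 × 228.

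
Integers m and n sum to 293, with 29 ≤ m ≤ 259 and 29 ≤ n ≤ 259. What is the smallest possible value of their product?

Since m + n is fixed, pushing one of them to its bound minimizes the product.
The extreme feasible split is m = 34, n = 259, giving mn = 8806.

8806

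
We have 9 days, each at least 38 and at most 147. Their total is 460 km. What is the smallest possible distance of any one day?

38

Minimizing one value means maximizing the remaining 8.
The other 8 can take up 8 × 147 = 1176 ≥ 460 − 38, so one day can sit at its floor of 38.
Achievable: one at 38 and the other 8 totalling 422, which fits since 8 × 38 ≤ 422 ≤ 8 × 147.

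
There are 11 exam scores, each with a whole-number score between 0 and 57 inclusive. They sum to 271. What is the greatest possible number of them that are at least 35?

Suppose k of them are at least 35. Those contribute at least 35 each and the other 11 − k at least 0 each.
So the total is at least 35k + 0(11 − k) = 0 + 35k. This must be ≤ 271, giving k ≤ 7.
k = 7 is achieved by 7 values at 35 and 4 at 0, total 245; add 26 to one value (staying below 35) to reach 271.

7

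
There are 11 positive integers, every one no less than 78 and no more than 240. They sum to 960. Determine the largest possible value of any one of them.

180

To make one integer as large as possible, make the other 10 as small as possible.
The other 10 contribute at least 10 × 78 = 780, leaving at most 960 − 780 = 180.
Since 180 ≤ 240, this is achievable: one at 180 and 10 at 78.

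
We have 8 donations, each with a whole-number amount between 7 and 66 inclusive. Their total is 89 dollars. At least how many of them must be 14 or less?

If only k of them are at most 14, the other 8 − k are at least 15, so the total is at least (8 − k)·15 + k·7.
This is ≤ 89, so (8 − k)·15 + 7k ≤ 89, which gives k ≥ 4.
Exactly 4 works: 4 values at 7 and 4 at 15 total 88; raise one of the low values by 1 (still ≤ 14) to hit 89.

4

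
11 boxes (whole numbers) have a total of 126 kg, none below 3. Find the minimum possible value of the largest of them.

Some value must be at least ⌈126/11⌉ = 12, since 11 × 11 = 121 < 126.
Achievable: 5 of them at 12 and 6 at 11 total 126.

12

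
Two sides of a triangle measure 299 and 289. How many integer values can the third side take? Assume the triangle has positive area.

The triangle inequality gives |299 − 289| < c < 299 + 289, i.e. 10 < c < 588.
So c can be any integer from 11 to 587: 577 values.

577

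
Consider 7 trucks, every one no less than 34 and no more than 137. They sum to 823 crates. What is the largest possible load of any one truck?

Maximizing one value means minimizing the remaining 6.
The other 6 contribute at least 6 × 34 = 204, leaving at most 823 − 204 = 619.
But each truck is capped at 137, so the maximum is 137.
Achievable: one at 137 and the other 6 totalling 686, which fits since 6 × 34 ≤ 686 ≤ 6 × 137.

137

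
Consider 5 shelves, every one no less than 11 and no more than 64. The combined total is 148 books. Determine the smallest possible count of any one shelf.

To make one shelf as small as possible, make the other 4 as large as possible.
The other 4 can take up 4 × 64 = 256 ≥ 148 − 11, so one shelf can sit at its floor of 11.
Achievable: one at 11 and the other 4 totalling 137, which fits since 4 × 11 ≤ 137 ≤ 4 × 64.

11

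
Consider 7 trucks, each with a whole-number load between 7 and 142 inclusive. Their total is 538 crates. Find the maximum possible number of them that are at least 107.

If k of the values are ≥ 107, the total is ≥ 107k + 7(7 − k).
Setting 107k + 7(7 − k) ≤ 538 gives 100k ≤ 489, so k ≤ 4.
k = 4 is achieved by 4 values at 107 and 3 at 7, total 449; add 89 to one value (staying below 107) to reach 538.

4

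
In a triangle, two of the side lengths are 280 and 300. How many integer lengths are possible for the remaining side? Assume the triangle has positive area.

The triangle inequality gives |280 − 300| < c < 280 + 300, i.e. 20 < c < 580.
So c can be any integer from 21 to 579: 559 values.

559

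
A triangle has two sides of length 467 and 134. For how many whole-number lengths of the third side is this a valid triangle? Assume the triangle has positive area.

267

The triangle inequality gives |467 − 134| < c < 467 + 134, i.e. 333 < c < 601.
So c can be any integer from 334 to 600: 267 values.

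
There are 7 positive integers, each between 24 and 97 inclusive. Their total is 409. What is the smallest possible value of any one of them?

24

Minimizing one value means maximizing the remaining 6.
The other 6 can take up 6 × 97 = 582 ≥ 409 − 24, so one integer can sit at its floor of 24.
Achievable: one at 24 and the other 6 totalling 385, which fits since 6 × 24 ≤ 385 ≤ 6 × 97.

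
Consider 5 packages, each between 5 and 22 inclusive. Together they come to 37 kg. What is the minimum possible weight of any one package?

To make one package as small as possible, make the other 4 as large as possible.
The other 4 can take up 4 × 22 = 88 ≥ 37 − 5, so one package can sit at its floor of 5.
Achievable: one at 5 and the other 4 totalling 32, which fits since 4 × 5 ≤ 32 ≤ 4 × 22.

5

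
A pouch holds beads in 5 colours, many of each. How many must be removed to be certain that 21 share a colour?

In the worst case you draw 20 of each of the 5 colours: 5 × 20 = 100.
One more forces 21 of some colour, so 100 + 1 = 101.

101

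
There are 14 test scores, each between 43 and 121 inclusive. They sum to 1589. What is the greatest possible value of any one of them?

Maximizing one value means minimizing the remaining 13.
The other 13 contribute at least 13 × 43 = 559, leaving at most 1589 − 559 = 1030.
But each score is capped at 121, so the maximum is 121.
Achievable: one at 121 and the other 13 totalling 1468, which fits since 13 × 43 ≤ 1468 ≤ 13 × 121.

121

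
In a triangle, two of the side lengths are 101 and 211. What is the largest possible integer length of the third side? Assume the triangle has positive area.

311

The third side must be less than 101 + 211 = 312.
The largest integer below 312 is 311.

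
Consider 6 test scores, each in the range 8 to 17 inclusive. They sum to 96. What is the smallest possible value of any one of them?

11

Minimizing one value means maximizing the remaining 5.
The other 5 contribute at most 5 × 17 = 85, leaving at least 96 − 85 = 11.
Since 11 ≥ 8, this is achievable: one at 11 and 5 at 17.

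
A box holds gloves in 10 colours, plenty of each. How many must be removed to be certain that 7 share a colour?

61

In the worst case you draw 6 of each of the 10 colours: 10 × 6 = 60.
One more forces 7 of some colour, so 60 + 1 = 61.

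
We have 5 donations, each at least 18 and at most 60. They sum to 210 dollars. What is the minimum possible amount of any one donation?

18

To make one donation as small as possible, make the other 4 as large as possible.
The other 4 can take up 4 × 60 = 240 ≥ 210 − 18, so one donation can sit at its floor of 18.
Achievable: one at 18 and the other 4 totalling 192, which fits since 4 × 18 ≤ 192 ≤ 4 × 60.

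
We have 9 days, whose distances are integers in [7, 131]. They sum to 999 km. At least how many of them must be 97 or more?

Suppose at most 9 − j of them reach 97; then j values are ≤ 96 and the rest ≤ 131.
The total is then ≤ 96·j + 131·(9 − j) = 1179 − 35j. For this to be ≥ 999 we need j ≤ 5, so at least 9 − 5 = 4 must reach 97.
Exactly 4 works: 4 values at 131 and 5 at 96 total 1004; lower one of the high values by 5 (still ≥ 97) to hit 999.

4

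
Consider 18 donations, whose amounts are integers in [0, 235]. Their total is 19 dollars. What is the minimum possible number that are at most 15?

If only k of them are at most 15, the other 18 − k are at least 16, so the total is at least (18 − k)·16 + k·0.
This is ≤ 19, so (18 − k)·16 + 0k ≤ 19, which gives k ≥ 17.
Exactly 17 works: 17 values at 0 and 1 at 16 total 16; raise one of the low values by 3 (still ≤ 15) to hit 19.

17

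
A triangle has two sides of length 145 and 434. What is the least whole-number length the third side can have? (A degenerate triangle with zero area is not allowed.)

290

The third side must exceed |145 − 434| = 289.
The smallest integer above 289 is 290.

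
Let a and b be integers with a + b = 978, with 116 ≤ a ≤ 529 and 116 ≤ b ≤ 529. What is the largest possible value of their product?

For a fixed sum, the product ab is largest when a and b are as close as possible.
Taking a = 489 and b = 489 (both in [116, 529]) gives ab = 239121.

239121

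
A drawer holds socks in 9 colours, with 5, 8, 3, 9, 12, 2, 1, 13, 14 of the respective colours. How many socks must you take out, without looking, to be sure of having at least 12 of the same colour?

62

In the worst case you take as many as possible of each colour without reaching 12: 5 + 8 + 3 + 9 + 11 + 2 + 1 + 11 + 11 = 61.
The next one must give 12 of some colour, so 61 + 1 = 62.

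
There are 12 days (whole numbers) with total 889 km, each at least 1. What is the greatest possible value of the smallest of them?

74

The 12 values sum to 889, so their minimum is at most ⌊889/12⌋ = 74.
Taking 11 copies of 74 and 1 copy of 75 gives exactly 889, so 74 is attained.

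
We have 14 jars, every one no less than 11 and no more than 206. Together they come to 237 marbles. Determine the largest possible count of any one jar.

To make one jar as large as possible, make the other 13 as small as possible.
The other 13 contribute at least 13 × 11 = 143, leaving at most 237 − 143 = 94.
Since 94 ≤ 206, this is achievable: one at 94 and 13 at 11.

94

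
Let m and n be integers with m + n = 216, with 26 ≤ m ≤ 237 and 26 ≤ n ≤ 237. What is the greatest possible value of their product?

11664

mn = m(216 − m) is maximized when m is as near 216/2 as the bounds allow.
Taking m = 108 and n = 108 (both in [26, 237]) gives mn = 11664.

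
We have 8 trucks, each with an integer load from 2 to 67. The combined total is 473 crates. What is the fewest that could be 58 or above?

Each value short of 58 is at most 57, costing at least 67 − 57 = 10 against the maximum total of 536.
We can afford to lose at most 536 − 473 = 63, so at most ⌊63/10⌋ = 6 fall short, and at least 2 are ≥ 58.
Exactly 2 works: 2 values at 67 and 6 at 57 total 476; lower one of the high values by 3 (still ≥ 58) to hit 473.

2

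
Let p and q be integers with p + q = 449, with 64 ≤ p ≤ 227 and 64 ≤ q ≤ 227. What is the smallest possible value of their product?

50394

pq = p(449 − p) is concave in p, so over [222, 227] it is minimized at an endpoint.
At the endpoint p = 222, q = 449 − 222 = 227, so pq = 222 × 227 = 50394.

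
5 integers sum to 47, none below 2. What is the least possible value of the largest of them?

The average is 47/5 > 9, so not all 5 can be 9 or less; the largest is ≥ 10.
Taking 3 copies of 9 and 2 copies of 10 gives exactly 47, so 10 is attained.

10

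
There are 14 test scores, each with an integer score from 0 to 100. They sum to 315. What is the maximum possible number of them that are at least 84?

3

Suppose k of them are at least 84. Those contribute at least 84 each and the other 14 − k at least 0 each.
So the total is at least 84k + 0(14 − k) = 0 + 84k. This must be ≤ 315, giving k ≤ 3.
k = 3 is achieved by 3 values at 84 and 11 at 0, total 252; add 63 to one value (staying below 84) to reach 315.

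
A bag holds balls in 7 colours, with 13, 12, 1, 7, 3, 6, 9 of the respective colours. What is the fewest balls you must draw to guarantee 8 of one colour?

In the worst case you take as many as possible of each colour without reaching 8: 7 + 7 + 1 + 7 + 3 + 6 + 7 = 38.
The next one must give 8 of some colour, so 38 + 1 = 39.

39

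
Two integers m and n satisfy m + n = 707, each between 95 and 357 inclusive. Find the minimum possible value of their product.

Since m + n is fixed, pushing one of them to its bound minimizes the product.
The extreme feasible split is m = 350, n = 357, giving mn = 124950.

124950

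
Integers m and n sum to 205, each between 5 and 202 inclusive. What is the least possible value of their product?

mn = m(205 − m) is concave in m, so over [5, 200] it is minimized at an endpoint.
The extreme feasible split is m = 5, n = 200, giving mn = 1000.

1000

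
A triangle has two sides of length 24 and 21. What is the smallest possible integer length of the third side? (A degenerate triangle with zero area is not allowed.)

4

The third side must exceed |24 − 21| = 3.
The smallest integer above 3 is 4.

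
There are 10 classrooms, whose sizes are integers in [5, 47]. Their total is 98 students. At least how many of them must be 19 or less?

7

Each value above 19 is at least 20, contributing at least 20 − 5 = 15 above the floor 5.
The sum exceeds the floor total 50 by 48, so at most ⌊48/15⌋ = 3 exceed 19, and at least 7 are ≤ 19.
Exactly 7 works: 7 values at 5 and 3 at 20 total 95; raise one of the low values by 3 (still ≤ 19) to hit 98.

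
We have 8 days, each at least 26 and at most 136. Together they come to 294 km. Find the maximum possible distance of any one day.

To make one day as large as possible, make the other 7 as small as possible.
The other 7 contribute at least 7 × 26 = 182, leaving at most 294 − 182 = 112.
Since 112 ≤ 136, this is achievable: one at 112 and 7 at 26.

112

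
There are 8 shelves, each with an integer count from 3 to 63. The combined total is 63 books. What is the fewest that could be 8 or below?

Each value above 8 is at least 9, contributing at least 9 − 3 = 6 above the floor 3.
The sum exceeds the floor total 24 by 39, so at most ⌊39/6⌋ = 6 exceed 8, and at least 2 are ≤ 8.
Exactly 2 works: 2 values at 3 and 6 at 9 total 60; raise one of the low values by 3 (still ≤ 8) to hit 63.

2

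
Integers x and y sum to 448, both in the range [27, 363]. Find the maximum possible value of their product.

50176

For a fixed sum, the product xy is largest when x and y are as close as possible.
Taking x = 224 and y = 224 (both in [27, 363]) gives xy = 50176.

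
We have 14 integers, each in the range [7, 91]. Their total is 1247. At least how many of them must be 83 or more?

11

Suppose at most 14 − j of them reach 83; then j values are ≤ 82 and the rest ≤ 91.
The total is then ≤ 82·j + 91·(14 − j) = 1274 − 9j. For this to be ≥ 1247 we need j ≤ 3, so at least 14 − 3 = 11 must reach 83.
Exactly 11 works: 11 values at 91 and 3 at 82 total 1247.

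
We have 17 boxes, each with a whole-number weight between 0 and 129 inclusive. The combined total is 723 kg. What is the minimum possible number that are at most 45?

Let j be the number exceeding 45. Then the total is ≥ 46·j + 0·(17 − j) = 0 + 46j.
So 46j ≤ 723 and j ≤ 15; hence at least 17 − 15 = 2 are ≤ 45.
Exactly 2 works: 2 values at 0 and 15 at 46 total 690; raise one of the low values by 33 (still ≤ 45) to hit 723.

2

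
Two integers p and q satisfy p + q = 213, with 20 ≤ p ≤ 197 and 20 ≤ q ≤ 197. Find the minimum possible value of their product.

For a fixed sum, pq is smallest when p and q are as far apart as possible.
At the endpoint p = 20, q = 213 − 20 = 193, so pq = 20 × 193 = 3860.

3860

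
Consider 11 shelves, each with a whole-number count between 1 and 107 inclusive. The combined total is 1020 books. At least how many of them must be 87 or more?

4

Suppose at most 11 − j of them reach 87; then j values are ≤ 86 and the rest ≤ 107.
The total is then ≤ 86·j + 107·(11 − j) = 1177 − 21j. For this to be ≥ 1020 we need j ≤ 7, so at least 11 − 7 = 4 must reach 87.
Exactly 4 works: 4 values at 107 and 7 at 86 total 1030; lower one of the high values by 10 (still ≥ 87) to hit 1020.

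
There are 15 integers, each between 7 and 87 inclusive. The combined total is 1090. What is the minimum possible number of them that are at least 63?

7

If only k of them are at least 63, the other 15 − k are at most 62, so the total is at most k·87 + (15 − k)·62.
This must reach 1090, so k·87 + (15 − k)·62 ≥ 1090, giving k ≥ 7.
Exactly 7 works: 7 values at 87 and 8 at 62 total 1105; lower one of the high values by 15 (still ≥ 63) to hit 1090.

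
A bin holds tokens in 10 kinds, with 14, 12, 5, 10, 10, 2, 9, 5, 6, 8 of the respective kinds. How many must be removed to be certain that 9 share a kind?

In the worst case you take as many as possible of each kind without reaching 9: 8 + 8 + 5 + 8 + 8 + 2 + 8 + 5 + 6 + 8 = 66.
The next one must give 9 of some kind, so 66 + 1 = 67.

67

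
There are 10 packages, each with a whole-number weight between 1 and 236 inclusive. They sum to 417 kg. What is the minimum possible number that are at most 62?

Let j be the number exceeding 62. Then the total is ≥ 63·j + 1·(10 − j) = 10 + 62j.
So 62j ≤ 407 and j ≤ 6; hence at least 10 − 6 = 4 are ≤ 62.
Exactly 4 works: 4 values at 1 and 6 at 63 total 382; raise one of the low values by 35 (still ≤ 62) to hit 417.

4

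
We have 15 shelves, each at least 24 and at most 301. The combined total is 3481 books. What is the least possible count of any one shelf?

24

Minimizing one value means maximizing the remaining 14.
The other 14 can take up 14 × 301 = 4214 ≥ 3481 − 24, so one shelf can sit at its floor of 24.
Achievable: one at 24 and the other 14 totalling 3457, which fits since 14 × 24 ≤ 3457 ≤ 14 × 301.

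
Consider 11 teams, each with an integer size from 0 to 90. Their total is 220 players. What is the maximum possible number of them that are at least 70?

3

Suppose k of them are at least 70. Those contribute at least 70 each and the other 11 − k at least 0 each.
So the total is at least 70k + 0(11 − k) = 0 + 70k. This must be ≤ 220, giving k ≤ 3.
k = 3 is achieved by 3 values at 70 and 8 at 0, total 210; add 10 to one value (staying below 70) to reach 220.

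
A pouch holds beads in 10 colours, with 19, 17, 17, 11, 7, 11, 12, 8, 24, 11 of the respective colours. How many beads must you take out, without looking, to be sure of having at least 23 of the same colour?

In the worst case you take as many as possible of each colour without reaching 23: 19 + 17 + 17 + 11 + 7 + 11 + 12 + 8 + 22 + 11 = 135.
The next one must give 23 of some colour, so 135 + 1 = 136.

136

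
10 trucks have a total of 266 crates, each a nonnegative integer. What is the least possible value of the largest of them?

Some value must be at least ⌈266/10⌉ = 27, since 10 × 26 = 260 < 266.
Taking 4 copies of 26 and 6 copies of 27 gives exactly 266, so 27 is attained.

27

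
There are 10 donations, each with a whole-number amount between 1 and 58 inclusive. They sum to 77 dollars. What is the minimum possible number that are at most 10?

If only k of them are at most 10, the other 10 − k are at least 11, so the total is at least (10 − k)·11 + k·1.
This is ≤ 77, so (10 − k)·11 + 1k ≤ 77, which gives k ≥ 4.
Exactly 4 works: 4 values at 1 and 6 at 11 total 70; raise one of the low values by 7 (still ≤ 10) to hit 77.

4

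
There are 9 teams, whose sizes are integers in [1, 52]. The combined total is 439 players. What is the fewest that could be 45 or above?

6

If only k of them are at least 45, the other 9 − k are at most 44, so the total is at most k·52 + (9 − k)·44.
This must reach 439, so k·52 + (9 − k)·44 ≥ 439, giving k ≥ 6.
Exactly 6 works: 6 values at 52 and 3 at 44 total 444; lower one of the high values by 5 (still ≥ 45) to hit 439.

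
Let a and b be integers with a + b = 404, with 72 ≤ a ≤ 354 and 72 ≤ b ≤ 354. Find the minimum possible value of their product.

23904

For a fixed sum, ab is smallest when a and b are as far apart as possible.
At the endpoint a = 72, b = 404 − 72 = 332, so ab = 72 × 332 = 23904.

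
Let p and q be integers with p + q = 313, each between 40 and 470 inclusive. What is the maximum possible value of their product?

With p + q fixed, pq peaks when the two are closest together.
Taking p = 156 and q = 157 (both in [40, 470]) gives pq = 24492.

24492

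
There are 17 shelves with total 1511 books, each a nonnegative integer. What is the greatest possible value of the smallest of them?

88

The 17 values sum to 1511, so their minimum is at most ⌊1511/17⌋ = 88.
Taking 2 copies of 88 and 15 copies of 89 gives exactly 1511, so 88 is attained.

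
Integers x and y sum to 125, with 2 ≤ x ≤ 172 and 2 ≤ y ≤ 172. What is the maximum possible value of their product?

3906

For a fixed sum, the product xy is largest when x and y are as close as possible.
Taking x = 62 and y = 63 (both in [2, 172]) gives xy = 3906.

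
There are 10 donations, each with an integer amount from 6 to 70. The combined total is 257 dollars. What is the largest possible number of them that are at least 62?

Suppose k of them are at least 62. Those contribute at least 62 each and the other 10 − k at least 6 each.
So the total is at least 62k + 6(10 − k) = 60 + 56k. This must be ≤ 257, giving k ≤ 3.
k = 3 is achieved by 3 values at 62 and 7 at 6, total 228; add 29 to one value (staying below 62) to reach 257.

3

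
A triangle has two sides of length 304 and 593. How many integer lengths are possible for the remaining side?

The triangle inequality gives |304 − 593| < c < 304 + 593, i.e. 289 < c < 897.
So c can be any integer from 290 to 896: 607 values.

607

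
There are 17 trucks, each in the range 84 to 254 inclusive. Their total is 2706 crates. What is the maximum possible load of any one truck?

254

Maximizing one value means minimizing the remaining 16.
The other 16 contribute at least 16 × 84 = 1344, leaving at most 2706 − 1344 = 1362.
But each truck is capped at 254, so the maximum is 254.
Achievable: one at 254 and the other 16 totalling 2452, which fits since 16 × 84 ≤ 2452 ≤ 16 × 254.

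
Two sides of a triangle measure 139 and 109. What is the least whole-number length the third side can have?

31

The third side must exceed |139 − 109| = 30.
The smallest integer above 30 is 31.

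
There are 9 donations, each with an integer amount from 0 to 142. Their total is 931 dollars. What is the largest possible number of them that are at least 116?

Suppose k of them are at least 116. Those contribute at least 116 each and the other 9 − k at least 0 each.
So the total is at least 116k + 0(9 − k) = 0 + 116k. This must be ≤ 931, giving k ≤ 8.
k = 8 is achieved by 8 values at 116 and 1 at 0, total 928; add 3 to one value (staying below 116) to reach 931.

8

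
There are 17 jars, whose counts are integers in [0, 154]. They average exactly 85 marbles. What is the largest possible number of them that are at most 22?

8

The total is 17 × 85 = 1445.
Each value at 22 or below falls at least 154 − 22 = 132 short of the ceiling 154.
The ceiling total is 17 × 154 = 2618, and we need 1445, so at most ⌊(2618 − 1445)/132⌋ = 8 can be that low.
k = 8 is achieved by 8 values at 22 and 9 at 154, total 1562; lower one of the 154's by 117 (still > 22) to reach 1445.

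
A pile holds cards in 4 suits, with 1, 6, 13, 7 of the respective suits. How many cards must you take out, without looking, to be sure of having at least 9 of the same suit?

23

In the worst case you take as many as possible of each suit without reaching 9: 1 + 6 + 8 + 7 = 22.
The next one must give 9 of some suit, so 22 + 1 = 23.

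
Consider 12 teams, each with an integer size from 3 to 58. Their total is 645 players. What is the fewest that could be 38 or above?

10

Suppose at most 12 − j of them reach 38; then j values are ≤ 37 and the rest ≤ 58.
The total is then ≤ 37·j + 58·(12 − j) = 696 − 21j. For this to be ≥ 645 we need j ≤ 2, so at least 12 − 2 = 10 must reach 38.
Exactly 10 works: 10 values at 58 and 2 at 37 total 654; lower one of the high values by 9 (still ≥ 38) to hit 645.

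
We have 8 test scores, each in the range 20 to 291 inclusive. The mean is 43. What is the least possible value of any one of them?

Minimizing one value means maximizing the remaining 7.
The total is 8 × 43 = 344.
The other 7 can take up 7 × 291 = 2037 ≥ 344 − 20, so one score can sit at its floor of 20.
Achievable: one at 20 and the other 7 totalling 324, which fits since 7 × 20 ≤ 324 ≤ 7 × 291.

20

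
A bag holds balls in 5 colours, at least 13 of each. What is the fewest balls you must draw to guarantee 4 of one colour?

In the worst case you draw 3 of each of the 5 colours: 5 × 3 = 15.
One more forces 4 of some colour, so 15 + 1 = 16.

16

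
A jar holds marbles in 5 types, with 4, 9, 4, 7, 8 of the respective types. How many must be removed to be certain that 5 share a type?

21

In the worst case you take as many as possible of each type without reaching 5: 4 + 4 + 4 + 4 + 4 = 20.
The next one must give 5 of some type, so 20 + 1 = 21.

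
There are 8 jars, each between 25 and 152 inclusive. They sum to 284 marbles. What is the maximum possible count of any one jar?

Maximizing one value means minimizing the remaining 7.
The other 7 contribute at least 7 × 25 = 175, leaving at most 284 − 175 = 109.
Since 109 ≤ 152, this is achievable: one at 109 and 7 at 25.

109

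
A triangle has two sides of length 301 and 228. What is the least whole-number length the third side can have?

The third side must exceed |301 − 228| = 73.
The smallest integer above 73 is 74.

74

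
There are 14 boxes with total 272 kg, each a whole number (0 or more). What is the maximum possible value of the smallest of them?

If every one of the 14 were at least 20, the total would be at least 14 × 20 = 280 > 272.
Taking 8 copies of 19 and 6 copies of 20 gives exactly 272, so 19 is attained.

19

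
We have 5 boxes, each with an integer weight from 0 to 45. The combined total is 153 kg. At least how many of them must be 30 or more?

1

If only k of them are at least 30, the other 5 − k are at most 29, so the total is at most k·45 + (5 − k)·29.
This must reach 153, so k·45 + (5 − k)·29 ≥ 153, giving k ≥ 1.
Exactly 1 works: 1 value at 45 and 4 at 29 total 161; lower one of the high values by 8 (still ≥ 30) to hit 153.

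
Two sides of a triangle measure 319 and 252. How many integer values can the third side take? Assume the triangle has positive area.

The triangle inequality gives |319 − 252| < c < 319 + 252, i.e. 67 < c < 571.
So c can be any integer from 68 to 570: 503 values.

503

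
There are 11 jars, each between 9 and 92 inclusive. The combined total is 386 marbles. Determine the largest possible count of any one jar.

92

Maximizing one value means minimizing the remaining 10.
The other 10 contribute at least 10 × 9 = 90, leaving at most 386 − 90 = 296.
But each jar is capped at 92, so the maximum is 92.
Achievable: one at 92 and the other 10 totalling 294, which fits since 10 × 9 ≤ 294 ≤ 10 × 92.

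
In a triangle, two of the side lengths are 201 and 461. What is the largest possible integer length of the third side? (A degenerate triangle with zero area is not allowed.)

661

The third side must be less than 201 + 461 = 662.
The largest integer below 662 is 661.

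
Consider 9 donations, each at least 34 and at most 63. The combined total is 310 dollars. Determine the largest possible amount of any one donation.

38

Maximizing one value means minimizing the remaining 8.
The other 8 contribute at least 8 × 34 = 272, leaving at most 310 − 272 = 38.
Since 38 ≤ 63, this is achievable: one at 38 and 8 at 34.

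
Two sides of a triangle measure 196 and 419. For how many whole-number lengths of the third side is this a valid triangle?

391

The triangle inequality gives |196 − 419| < c < 196 + 419, i.e. 223 < c < 615.
So c can be any integer from 224 to 614: 391 values.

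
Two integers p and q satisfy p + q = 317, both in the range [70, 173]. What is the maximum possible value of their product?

25122

pq = p(317 − p) is maximized when p is as near 317/2 as the bounds allow.
Taking p = 158 and q = 159 (both in [70, 173]) gives pq = 25122.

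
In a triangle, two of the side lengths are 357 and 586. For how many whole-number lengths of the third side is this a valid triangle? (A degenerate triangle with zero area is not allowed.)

The triangle inequality gives |357 − 586| < c < 357 + 586, i.e. 229 < c < 943.
So c can be any integer from 230 to 942: 713 values.

713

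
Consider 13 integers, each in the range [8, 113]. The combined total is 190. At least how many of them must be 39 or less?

Let j be the number exceeding 39. Then the total is ≥ 40·j + 8·(13 − j) = 104 + 32j.
So 32j ≤ 86 and j ≤ 2; hence at least 13 − 2 = 11 are ≤ 39.
Exactly 11 works: 11 values at 8 and 2 at 40 total 168; raise one of the low values by 22 (still ≤ 39) to hit 190.

11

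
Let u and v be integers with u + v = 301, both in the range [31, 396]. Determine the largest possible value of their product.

For a fixed sum, the product uv is largest when u and v are as close as possible.
Taking u = 150 and v = 151 (both in [31, 396]) gives uv = 22650.

22650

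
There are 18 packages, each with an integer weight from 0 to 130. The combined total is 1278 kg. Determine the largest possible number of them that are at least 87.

14

With k values at 87 or above and the rest at least 0, the sum is at least 0 + 87k.
Since the sum is 1278, we need 87k ≤ 1278, i.e. k ≤ 14.
k = 14 is achieved by 14 values at 87 and 4 at 0, total 1218; add 60 to one value (staying below 87) to reach 1278.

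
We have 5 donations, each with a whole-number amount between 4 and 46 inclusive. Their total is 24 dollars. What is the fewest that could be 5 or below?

3

If only k of them are at most 5, the other 5 − k are at least 6, so the total is at least (5 − k)·6 + k·4.
This is ≤ 24, so (5 − k)·6 + 4k ≤ 24, which gives k ≥ 3.
Exactly 3 works: 3 values at 4 and 2 at 6 total 24.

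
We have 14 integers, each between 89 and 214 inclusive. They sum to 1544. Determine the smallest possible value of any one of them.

89

Minimizing one value means maximizing the remaining 13.
The other 13 can take up 13 × 214 = 2782 ≥ 1544 − 89, so one integer can sit at its floor of 89.
Achievable: one at 89 and the other 13 totalling 1455, which fits since 13 × 89 ≤ 1455 ≤ 13 × 214.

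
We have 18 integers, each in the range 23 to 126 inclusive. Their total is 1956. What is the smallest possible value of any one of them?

23

Minimizing one value means maximizing the remaining 17.
The other 17 can take up 17 × 126 = 2142 ≥ 1956 − 23, so one integer can sit at its floor of 23.
Achievable: one at 23 and the other 17 totalling 1933, which fits since 17 × 23 ≤ 1933 ≤ 17 × 126.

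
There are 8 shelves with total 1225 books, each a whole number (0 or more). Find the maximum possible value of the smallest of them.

The average is 1225/8 < 154, so some value is ≤ 153.
Achievable: 7 of them at 153 and 1 at 154 total 1225.

153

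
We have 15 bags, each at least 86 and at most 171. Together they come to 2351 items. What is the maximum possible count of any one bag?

To make one bag as large as possible, make the other 14 as small as possible.
The other 14 contribute at least 14 × 86 = 1204, leaving at most 2351 − 1204 = 1147.
But each bag is capped at 171, so the maximum is 171.
Achievable: one at 171 and the other 14 totalling 2180, which fits since 14 × 86 ≤ 2180 ≤ 14 × 171.

171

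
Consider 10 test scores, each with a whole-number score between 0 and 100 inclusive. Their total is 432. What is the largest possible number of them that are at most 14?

6

Suppose k of them are at most 14. Those contribute at most 14 each and the rest at most 100 each.
So the total is at most 14k + 100(10 − k) = 1000 − 86k. This must still be ≥ 432, so k ≤ 6.
k = 6 is achieved by 6 values at 14 and 4 at 100, total 484; lower one of the 100's by 52 (still > 14) to reach 432.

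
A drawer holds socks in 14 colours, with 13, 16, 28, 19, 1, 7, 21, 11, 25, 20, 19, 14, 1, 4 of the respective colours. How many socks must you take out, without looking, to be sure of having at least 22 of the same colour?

189

In the worst case you take as many as possible of each colour without reaching 22: 13 + 16 + 21 + 19 + 1 + 7 + 21 + 11 + 21 + 20 + 19 + 14 + 1 + 4 = 188.
The next one must give 22 of some colour, so 188 + 1 = 189.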